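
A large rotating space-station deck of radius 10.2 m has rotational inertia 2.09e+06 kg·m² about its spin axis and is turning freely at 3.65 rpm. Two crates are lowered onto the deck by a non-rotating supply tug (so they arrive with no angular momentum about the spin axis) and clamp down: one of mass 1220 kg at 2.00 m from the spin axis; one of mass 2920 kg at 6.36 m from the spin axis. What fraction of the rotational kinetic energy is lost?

fraction ≈ 0.0556

No external torque acts about the spin axis; L_before = L_after.
Added inertia Σmr² = (1220)(2.00)² + (2920)(6.36)² = 1.230e+05 kg·m²; I_f = 2.090e+06 + 1.230e+05 = 2.213e+06 kg·m².
ω_f = I_p ω_i / I_f = (2.090e+06)(3.65) / 2.213e+06 = 3.447 rpm.
KE_i = ½(2.090e+06)(0.3822 rad/s)² = 1.527e+05 J; KE_f = ½(2.213e+06)(0.3610)² = 1.442e+05 J.
Fraction lost = 0.05558.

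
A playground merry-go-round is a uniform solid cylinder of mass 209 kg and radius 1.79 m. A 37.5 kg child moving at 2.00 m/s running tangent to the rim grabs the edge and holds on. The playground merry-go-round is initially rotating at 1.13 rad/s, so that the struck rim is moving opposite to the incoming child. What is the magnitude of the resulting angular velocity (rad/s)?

|ω_f| ≈ 0.537 rad/s

About the axle the impulsive forces during the collision are internal, so angular momentum about that axis is conserved.
I_p = ½(209)(1.79)² = 334.8 kg·m². Taking the sense of the child's angular momentum as positive, L_{child} = m v R = (37.5)(2.00)(1.79) = 134.2 kg·m²/s.
L_i = −I_p ω_p + m v R = −(334.8)(1.13) + 134.2 = -244.1 kg·m²/s.
After sticking, I_f = I_p + m R² = 334.8 + (37.5)(1.79)² = 455.0 kg·m².
ω_f = L_i / I_f = -244.1 / 455.0 = -0.5365 rad/s.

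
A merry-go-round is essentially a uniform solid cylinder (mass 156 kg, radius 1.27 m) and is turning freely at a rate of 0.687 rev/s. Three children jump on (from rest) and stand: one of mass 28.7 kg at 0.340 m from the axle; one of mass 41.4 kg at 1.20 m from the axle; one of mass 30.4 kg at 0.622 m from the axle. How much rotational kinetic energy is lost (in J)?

energy lost ≈ 437 J

The added mass arrives with no angular momentum about the axle, and any external torque about the axle is negligible, so the system's angular momentum is conserved.
I_p = ½(156)(1.27)² = 125.8 kg·m².
Added inertia Σmr² = (28.7)(0.340)² + (41.4)(1.20)² + (30.4)(0.622)² = 74.69 kg·m²; I_f = 125.8 + 74.69 = 200.5 kg·m².
ω_f = I_p ω_i / I_f = (125.8)(0.687) / 200.5 = 0.4311 rev/s.
KE_i = ½(125.8)(4.317 rad/s)² = 1172 J; KE_f = ½(200.5)(2.708)² = 735.4 J.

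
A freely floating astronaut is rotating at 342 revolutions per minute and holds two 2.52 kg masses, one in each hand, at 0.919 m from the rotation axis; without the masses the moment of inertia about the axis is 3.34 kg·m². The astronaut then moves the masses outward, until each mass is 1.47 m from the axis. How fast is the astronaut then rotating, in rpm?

ω₂ ≈ 183 rpm

No external torque acts about the spin axis, so angular momentum is conserved.
I₁ = 3.34 + 2(2.52)(0.919)² = 7.597 kg·m²; I₂ = 3.34 + 2(2.52)(1.47)² = 14.23 kg·m².
ω₂ = I₁ω₁ / I₂ = (7.597)(342 rpm) / (14.23) = 182.6 rpm.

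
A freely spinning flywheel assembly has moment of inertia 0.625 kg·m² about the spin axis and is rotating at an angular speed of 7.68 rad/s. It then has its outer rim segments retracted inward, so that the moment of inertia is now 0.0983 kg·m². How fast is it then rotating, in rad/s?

No external torque acts about the spin axis, so angular momentum is conserved.
ω₂ = I₁ω₁ / I₂ = (0.6250)(7.68 rad/s) / (0.09830) = 48.83 rad/s.

ω₂ ≈ 48.8 rad/s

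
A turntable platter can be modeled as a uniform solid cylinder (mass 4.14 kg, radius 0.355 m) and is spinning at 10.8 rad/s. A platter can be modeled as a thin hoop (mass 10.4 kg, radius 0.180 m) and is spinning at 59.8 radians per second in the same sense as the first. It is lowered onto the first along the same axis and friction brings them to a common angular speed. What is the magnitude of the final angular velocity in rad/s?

|ω_f| ≈ 38.4 rad/s

The coupling torques are internal; angular momentum about the shared axis is conserved.
Moments of inertia: I_A = ½(4.14)(0.355)² = 0.2609 kg·m²; I_B = (10.4)(0.180)² = 0.3370 kg·m².
Taking A's sense as positive: L = (0.2609)(10.8) + (0.3370)(59.8) = 22.97 kg·m²·rad/s.
Combined I = 0.2609 + 0.3370 = 0.5978 kg·m².
ω_f = L / I = 22.97 / 0.5978 = 38.42 rad/s.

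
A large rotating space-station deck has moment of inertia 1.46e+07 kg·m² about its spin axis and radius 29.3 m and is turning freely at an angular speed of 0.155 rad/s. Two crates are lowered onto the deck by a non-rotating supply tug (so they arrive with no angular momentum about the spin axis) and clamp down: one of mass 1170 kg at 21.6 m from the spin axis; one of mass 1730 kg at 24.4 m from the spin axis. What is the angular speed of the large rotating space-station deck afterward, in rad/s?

ω_f ≈ 0.140 rad/s

No external torque acts about the spin axis; L_before = L_after.
Added inertia Σmr² = (1170)(21.6)² + (1730)(24.4)² = 1.576e+06 kg·m²; I_f = 1.460e+07 + 1.576e+06 = 1.618e+07 kg·m².
ω_f = I_p ω_i / I_f = (1.460e+07)(0.155) / 1.618e+07 = 0.1399 rad/s.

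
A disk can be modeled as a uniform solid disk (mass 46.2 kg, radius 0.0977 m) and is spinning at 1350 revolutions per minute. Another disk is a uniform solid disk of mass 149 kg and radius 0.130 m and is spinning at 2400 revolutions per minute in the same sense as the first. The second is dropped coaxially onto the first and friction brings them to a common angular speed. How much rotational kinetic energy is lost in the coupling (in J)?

ΔKE lost ≈ 1130 J

No external torque acts about the common axis, so total angular momentum is conserved.
Moments of inertia: I_A = ½(46.2)(0.0977)² = 0.2205 kg·m²; I_B = ½(149)(0.130)² = 1.259 kg·m².
Taking A's sense as positive: L = (0.2205)(1350) + (1.259)(2400) = 3319 kg·m²·rpm.
Combined I = 0.2205 + 1.259 = 1.480 kg·m².
ω_f = L / I = 3319 / 1.480 = 2244 rpm.
KE_i = ½ΣIω² = 41970 J; KE_f = ½(1.480)(234.9)² = 40830 J.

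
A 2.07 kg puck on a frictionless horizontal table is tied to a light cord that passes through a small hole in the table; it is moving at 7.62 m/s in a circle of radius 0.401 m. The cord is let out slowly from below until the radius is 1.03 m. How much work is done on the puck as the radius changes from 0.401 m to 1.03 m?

W ≈ -51.0 J

The only horizontal force on the mass is along the cord (radial), so it exerts no torque about the hole and angular momentum m v r is conserved.
v₂ = v₁ r₁ / r₂ = (7.62)(0.401) / (1.03) = 2.967 m/s.
W = ΔKE = ½m(v₂² − v₁²) = -50.99 J.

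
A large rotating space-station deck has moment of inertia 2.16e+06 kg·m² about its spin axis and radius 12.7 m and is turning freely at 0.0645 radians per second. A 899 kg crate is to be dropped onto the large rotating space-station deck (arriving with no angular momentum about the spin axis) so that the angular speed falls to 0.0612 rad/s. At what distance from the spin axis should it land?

The added mass arrives with no angular momentum about the spin axis, and any external torque about the spin axis is negligible, so the system's angular momentum is conserved.
I_p ω_i = (I_p + m r²) ω_f ⇒ m r² = I_p(ω_i/ω_f − 1) = 2.160e+06(0.0645/0.0612 − 1) = 1.165e+05 kg·m².
r = √(1.165e+05/899) = 11.38 m.

r ≈ 11.4 m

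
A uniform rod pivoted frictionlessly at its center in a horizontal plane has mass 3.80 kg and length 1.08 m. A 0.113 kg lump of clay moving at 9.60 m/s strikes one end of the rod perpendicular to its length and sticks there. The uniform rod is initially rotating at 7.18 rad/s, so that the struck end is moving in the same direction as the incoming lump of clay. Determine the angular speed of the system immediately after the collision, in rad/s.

|ω_f| ≈ 8.05 rad/s

About the pivot the impulsive forces during the collision are internal, so angular momentum about that axis is conserved.
I_p = (1/12)(3.80)(1.08)² = 0.3694 kg·m². Taking the sense of the lump of clay's angular momentum as positive, L_{lump} = m v R = (0.113)(9.60)(1.08/2) = 0.5858 kg·m²/s.
L_i = +I_p ω_p + m v R = +(0.3694)(7.18) + 0.5858 = 3.238 kg·m²/s.
After sticking, I_f = I_p + m R² = 0.3694 + (0.113)(1.08/2)² = 0.4023 kg·m².
ω_f = L_i / I_f = 3.238 / 0.4023 = 8.048 rad/s.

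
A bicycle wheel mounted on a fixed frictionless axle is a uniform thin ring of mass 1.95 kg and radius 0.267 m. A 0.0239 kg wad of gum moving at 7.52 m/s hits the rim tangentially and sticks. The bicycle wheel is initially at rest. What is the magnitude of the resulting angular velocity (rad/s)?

The axle reaction passes through the axle and exerts no torque about it; angular momentum about the axle is conserved through the impact.
I_p = (1.95)(0.267)² = 0.1390 kg·m². Taking the sense of the wad of gum's angular momentum as positive, L_{wad} = m v R = (0.0239)(7.52)(0.267) = 0.04799 kg·m²/s.
L_i = 0 + 0.04799 = 0.04799 kg·m²/s.
After sticking, I_f = I_p + m R² = 0.1390 + (0.0239)(0.267)² = 0.1407 kg·m².
ω_f = L_i / I_f = 0.04799 / 0.1407 = 0.3410 rad/s.

|ω_f| ≈ 0.341 rad/s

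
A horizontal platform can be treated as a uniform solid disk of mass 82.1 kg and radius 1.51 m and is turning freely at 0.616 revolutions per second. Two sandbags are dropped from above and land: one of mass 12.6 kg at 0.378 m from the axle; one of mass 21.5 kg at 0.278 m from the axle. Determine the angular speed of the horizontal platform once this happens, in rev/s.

ω_f ≈ 0.594 rev/s

No external torque acts about the axle; L_before = L_after.
I_p = ½(82.1)(1.51)² = 93.60 kg·m².
Added inertia Σmr² = (12.6)(0.378)² + (21.5)(0.278)² = 3.462 kg·m²; I_f = 93.60 + 3.462 = 97.06 kg·m².
ω_f = I_p ω_i / I_f = (93.60)(0.616) / 97.06 = 0.5940 rev/s.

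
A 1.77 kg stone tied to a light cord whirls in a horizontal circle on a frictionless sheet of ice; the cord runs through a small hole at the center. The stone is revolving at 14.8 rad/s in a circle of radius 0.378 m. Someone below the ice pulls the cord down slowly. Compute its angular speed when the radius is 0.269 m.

The constraining force is radial, so m r² ω about the center is conserved.
ω₂ = ω₁ (r₁/r₂)² = (14.8)(0.378/0.269)² = 29.22 rad/s.

ω₂ ≈ 29.2 rad/s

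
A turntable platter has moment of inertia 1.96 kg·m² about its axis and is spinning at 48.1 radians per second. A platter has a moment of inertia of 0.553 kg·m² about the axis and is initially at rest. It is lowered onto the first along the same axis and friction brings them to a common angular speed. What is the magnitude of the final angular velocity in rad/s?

|ω_f| ≈ 37.5 rad/s

The coupling torques are internal; angular momentum about the shared axis is conserved.
Taking A's sense as positive: L = (1.960)(48.1) = 94.28 kg·m²·rad/s.
Combined I = 1.960 + 0.5530 = 2.513 kg·m².
ω_f = L / I = 94.28 / 2.513 = 37.52 rad/s.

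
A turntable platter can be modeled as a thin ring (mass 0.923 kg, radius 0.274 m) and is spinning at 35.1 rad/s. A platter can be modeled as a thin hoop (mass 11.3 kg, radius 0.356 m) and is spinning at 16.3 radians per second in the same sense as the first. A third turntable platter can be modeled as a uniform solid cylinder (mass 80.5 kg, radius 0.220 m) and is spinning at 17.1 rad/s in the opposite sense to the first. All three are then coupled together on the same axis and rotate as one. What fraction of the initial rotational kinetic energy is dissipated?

The coupling torques are internal; angular momentum about the shared axis is conserved.
Moments of inertia: I_A = (0.923)(0.274)² = 0.06930 kg·m²; I_B = (11.3)(0.356)² = 1.432 kg·m²; I_C = ½(80.5)(0.220)² = 1.948 kg·m².
Taking A's sense as positive: L = (0.06930)(35.1) + (1.432)(16.3) − (1.948)(17.1) = -7.537 kg·m²·rad/s.
Combined I = 0.06930 + 1.432 + 1.948 = 3.450 kg·m².
ω_f = L / I = -7.537 / 3.450 = -2.185 rad/s.
KE_i = ½ΣIω² = 517.8 J; KE_f = ½(3.450)(2.185)² = 8.233 J.
Fraction dissipated = (KE_i − KE_f)/KE_i = 0.9841.

fraction ≈ 0.984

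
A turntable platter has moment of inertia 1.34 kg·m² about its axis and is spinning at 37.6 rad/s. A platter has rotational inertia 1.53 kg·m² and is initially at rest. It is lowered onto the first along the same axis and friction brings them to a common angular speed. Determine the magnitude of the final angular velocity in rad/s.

The coupling torques are internal; angular momentum about the shared axis is conserved.
Taking A's sense as positive: L = (1.340)(37.6) = 50.38 kg·m²·rad/s.
Combined I = 1.340 + 1.530 = 2.870 kg·m².
ω_f = L / I = 50.38 / 2.870 = 17.56 rad/s.

|ω_f| ≈ 17.6 rad/s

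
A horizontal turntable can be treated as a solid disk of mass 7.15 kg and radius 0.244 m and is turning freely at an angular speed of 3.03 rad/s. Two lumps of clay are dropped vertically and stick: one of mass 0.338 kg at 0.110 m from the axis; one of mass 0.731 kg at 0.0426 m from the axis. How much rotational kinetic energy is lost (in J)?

No external torque acts about the axis; L_before = L_after.
I_p = ½(7.15)(0.244)² = 0.2128 kg·m².
Added inertia Σmr² = (0.338)(0.110)² + (0.731)(0.0426)² = 0.005416 kg·m²; I_f = 0.2128 + 0.005416 = 0.2183 kg·m².
ω_f = I_p ω_i / I_f = (0.2128)(3.03) / 0.2183 = 2.955 rad/s.
KE_i = ½(0.2128)(3.030 rad/s)² = 0.9770 J; KE_f = ½(0.2183)(2.955)² = 0.9528 J.

energy lost ≈ 0.0242 J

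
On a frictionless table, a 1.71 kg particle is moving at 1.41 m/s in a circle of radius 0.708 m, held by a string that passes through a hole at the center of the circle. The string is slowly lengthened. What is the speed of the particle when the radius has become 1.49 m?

Central (radial) force ⇒ zero torque about the center ⇒ m v r is constant.
v₂ = v₁ r₁ / r₂ = (1.41)(0.708) / (1.49) = 0.6700 m/s.

v₂ ≈ 0.670 m/s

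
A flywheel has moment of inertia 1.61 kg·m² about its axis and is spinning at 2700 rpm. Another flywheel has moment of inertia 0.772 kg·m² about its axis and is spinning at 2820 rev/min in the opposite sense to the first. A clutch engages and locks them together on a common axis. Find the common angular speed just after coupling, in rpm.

|ω_f| ≈ 911 rpm

No external torque acts about the common axis, so total angular momentum is conserved.
Taking A's sense as positive: L = (1.610)(2700) − (0.7720)(2820) = 2170 kg·m²·rpm.
Combined I = 1.610 + 0.7720 = 2.382 kg·m².
ω_f = L / I = 2170 / 2.382 = 911.0 rpm.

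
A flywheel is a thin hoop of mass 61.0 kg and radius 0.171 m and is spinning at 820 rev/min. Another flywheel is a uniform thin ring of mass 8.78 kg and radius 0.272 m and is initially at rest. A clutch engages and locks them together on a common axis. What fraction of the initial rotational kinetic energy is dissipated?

The coupling torques are internal; angular momentum about the shared axis is conserved.
Moments of inertia: I_A = (61.0)(0.171)² = 1.784 kg·m²; I_B = (8.78)(0.272)² = 0.6496 kg·m².
Taking A's sense as positive: L = (1.784)(820) = 1463 kg·m²·rpm.
Combined I = 1.784 + 0.6496 = 2.433 kg·m².
ω_f = L / I = 1463 / 2.433 = 601.1 rpm.
KE_i = ½ΣIω² = 6576 J; KE_f = ½(2.433)(62.95)² = 4821 J.
Fraction dissipated = (KE_i − KE_f)/KE_i = 0.2670.

fraction ≈ 0.267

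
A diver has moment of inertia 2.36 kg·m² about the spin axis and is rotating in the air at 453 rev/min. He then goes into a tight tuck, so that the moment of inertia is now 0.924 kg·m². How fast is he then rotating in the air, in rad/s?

With no external torque about the axis, L is conserved: I₁ω₁ = I₂ω₂.
ω₂ = I₁ω₁ / I₂ = (2.360)(453 rpm) / (0.9240) = 1157 rpm = 121.2 rad/s.

ω₂ ≈ 121 rad/s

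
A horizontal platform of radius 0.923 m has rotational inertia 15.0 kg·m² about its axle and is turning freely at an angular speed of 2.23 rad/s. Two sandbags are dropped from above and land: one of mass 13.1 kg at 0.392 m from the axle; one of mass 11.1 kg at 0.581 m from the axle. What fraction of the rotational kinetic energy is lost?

The added mass arrives with no angular momentum about the axle, and any external torque about the axle is negligible, so the system's angular momentum is conserved.
Added inertia Σmr² = (13.1)(0.392)² + (11.1)(0.581)² = 5.760 kg·m²; I_f = 15.00 + 5.760 = 20.76 kg·m².
ω_f = I_p ω_i / I_f = (15.00)(2.23) / 20.76 = 1.611 rad/s.
KE_i = ½(15.00)(2.230 rad/s)² = 37.30 J; KE_f = ½(20.76)(1.611)² = 26.95 J.
Fraction lost = 0.2775.

fraction ≈ 0.277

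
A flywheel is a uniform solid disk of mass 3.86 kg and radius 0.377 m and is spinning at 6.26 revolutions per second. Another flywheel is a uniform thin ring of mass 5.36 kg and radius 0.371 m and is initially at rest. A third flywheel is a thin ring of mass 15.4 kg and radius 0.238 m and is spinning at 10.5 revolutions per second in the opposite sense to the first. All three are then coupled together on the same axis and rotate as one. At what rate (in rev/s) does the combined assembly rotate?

|ω_f| ≈ 3.95 rev/s

No external torque acts about the common axis, so total angular momentum is conserved.
Moments of inertia: I_A = ½(3.86)(0.377)² = 0.2743 kg·m²; I_B = (5.36)(0.371)² = 0.7378 kg·m²; I_C = (15.4)(0.238)² = 0.8723 kg·m².
Taking A's sense as positive: L = (0.2743)(6.26) − (0.8723)(10.5) = -7.442 kg·m²·rev/s.
Combined I = 0.2743 + 0.7378 + 0.8723 = 1.884 kg·m².
ω_f = L / I = -7.442 / 1.884 = -3.949 rev/s.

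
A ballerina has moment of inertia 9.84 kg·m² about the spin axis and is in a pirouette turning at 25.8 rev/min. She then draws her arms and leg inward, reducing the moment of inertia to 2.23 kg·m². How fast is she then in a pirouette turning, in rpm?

With no external torque about the axis, L is conserved: I₁ω₁ = I₂ω₂.
ω₂ = I₁ω₁ / I₂ = (9.840)(25.8 rpm) / (2.230) = 113.8 rpm.

ω₂ ≈ 114 rpm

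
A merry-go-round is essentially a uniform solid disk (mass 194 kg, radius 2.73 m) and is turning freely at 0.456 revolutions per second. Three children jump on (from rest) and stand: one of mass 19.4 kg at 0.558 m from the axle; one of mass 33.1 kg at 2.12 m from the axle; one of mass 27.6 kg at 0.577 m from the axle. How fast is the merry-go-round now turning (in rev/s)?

No external torque acts about the axle; L_before = L_after.
I_p = ½(194)(2.73)² = 722.9 kg·m².
Added inertia Σmr² = (19.4)(0.558)² + (33.1)(2.12)² + (27.6)(0.577)² = 164.0 kg·m²; I_f = 722.9 + 164.0 = 886.9 kg·m².
ω_f = I_p ω_i / I_f = (722.9)(0.456) / 886.9 = 0.3717 rev/s.

ω_f ≈ 0.372 rev/s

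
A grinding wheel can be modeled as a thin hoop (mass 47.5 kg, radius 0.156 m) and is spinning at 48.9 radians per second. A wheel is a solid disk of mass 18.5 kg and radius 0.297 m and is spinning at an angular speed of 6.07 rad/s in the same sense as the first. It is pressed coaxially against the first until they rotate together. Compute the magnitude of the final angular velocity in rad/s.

|ω_f| ≈ 31.2 rad/s

The coupling torques are internal; angular momentum about the shared axis is conserved.
Moments of inertia: I_A = (47.5)(0.156)² = 1.156 kg·m²; I_B = ½(18.5)(0.297)² = 0.8159 kg·m².
Taking A's sense as positive: L = (1.156)(48.9) + (0.8159)(6.07) = 61.48 kg·m²·rad/s.
Combined I = 1.156 + 0.8159 = 1.972 kg·m².
ω_f = L / I = 61.48 / 1.972 = 31.18 rad/s.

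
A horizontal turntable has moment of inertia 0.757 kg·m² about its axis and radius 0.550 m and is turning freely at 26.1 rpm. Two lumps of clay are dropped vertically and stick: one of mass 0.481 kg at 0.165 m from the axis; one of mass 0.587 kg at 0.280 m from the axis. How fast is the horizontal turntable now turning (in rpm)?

The added mass arrives with no angular momentum about the axis, and any external torque about the axis is negligible, so the system's angular momentum is conserved.
Added inertia Σmr² = (0.481)(0.165)² + (0.587)(0.280)² = 0.05912 kg·m²; I_f = 0.7570 + 0.05912 = 0.8161 kg·m².
ω_f = I_p ω_i / I_f = (0.7570)(26.1) / 0.8161 = 24.21 rpm.

ω_f ≈ 24.2 rpm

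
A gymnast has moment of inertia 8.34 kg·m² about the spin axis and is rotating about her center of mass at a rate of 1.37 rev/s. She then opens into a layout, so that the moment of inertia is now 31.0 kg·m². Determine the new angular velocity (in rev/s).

ω₂ ≈ 0.369 rev/s

Angular momentum about the spin axis is conserved since the torque about it is zero.
ω₂ = I₁ω₁ / I₂ = (8.340)(1.37 rev/s) / (31.00) = 0.3686 rev/s.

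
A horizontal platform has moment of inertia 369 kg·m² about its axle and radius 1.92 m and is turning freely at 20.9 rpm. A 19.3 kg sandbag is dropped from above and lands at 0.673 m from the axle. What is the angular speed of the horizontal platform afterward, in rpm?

No external torque acts about the axle; L_before = L_after.
Added inertia Σmr² = (19.3)(0.673)² = 8.742 kg·m²; I_f = 369.0 + 8.742 = 377.7 kg·m².
ω_f = I_p ω_i / I_f = (369.0)(20.9) / 377.7 = 20.42 rpm.

ω_f ≈ 20.4 rpm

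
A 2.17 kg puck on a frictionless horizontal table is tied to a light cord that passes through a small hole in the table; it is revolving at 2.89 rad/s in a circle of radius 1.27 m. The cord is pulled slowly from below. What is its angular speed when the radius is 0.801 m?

No torque about the axis ⇒ m r₁² ω₁ = m r₂² ω₂.
ω₂ = ω₁ (r₁/r₂)² = (2.89)(1.27/0.801)² = 7.265 rad/s.

ω₂ ≈ 7.27 rad/s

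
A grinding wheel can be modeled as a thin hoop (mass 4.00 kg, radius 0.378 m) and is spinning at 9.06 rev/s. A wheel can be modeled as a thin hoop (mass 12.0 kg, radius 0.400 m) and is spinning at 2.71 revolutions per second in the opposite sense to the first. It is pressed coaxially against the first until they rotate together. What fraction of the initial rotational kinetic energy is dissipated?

fraction ≈ 1.00

No external torque acts about the common axis, so total angular momentum is conserved.
Moments of inertia: I_A = (4.00)(0.378)² = 0.5715 kg·m²; I_B = (12.0)(0.400)² = 1.920 kg·m².
Taking A's sense as positive: L = (0.5715)(9.06) − (1.920)(2.71) = -0.02508 kg·m²·rev/s.
Combined I = 0.5715 + 1.920 = 2.492 kg·m².
ω_f = L / I = -0.02508 / 2.492 = -0.01007 rev/s.
KE_i = ½ΣIω² = 1204 J; KE_f = ½(2.492)(0.06326)² = 0.004985 J.
Fraction dissipated = (KE_i − KE_f)/KE_i = 1.000.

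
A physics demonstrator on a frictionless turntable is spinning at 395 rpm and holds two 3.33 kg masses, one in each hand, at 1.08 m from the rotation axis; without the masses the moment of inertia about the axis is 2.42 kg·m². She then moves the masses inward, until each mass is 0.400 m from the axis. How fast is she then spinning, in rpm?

Angular momentum about the spin axis is conserved since the torque about it is zero.
I₁ = 2.42 + 2(3.33)(1.08)² = 10.19 kg·m²; I₂ = 2.42 + 2(3.33)(0.400)² = 3.486 kg·m².
ω₂ = I₁ω₁ / I₂ = (10.19)(395 rpm) / (3.486) = 1155 rpm.

ω₂ ≈ 1150 rpm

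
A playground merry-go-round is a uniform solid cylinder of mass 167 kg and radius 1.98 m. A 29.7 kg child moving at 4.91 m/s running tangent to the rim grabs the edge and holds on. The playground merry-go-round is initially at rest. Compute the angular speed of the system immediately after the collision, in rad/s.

|ω_f| ≈ 0.651 rad/s

The axle reaction passes through the axle and exerts no torque about it; angular momentum about the axle is conserved through the impact.
I_p = ½(167)(1.98)² = 327.4 kg·m². Taking the sense of the child's angular momentum as positive, L_{child} = m v R = (29.7)(4.91)(1.98) = 288.7 kg·m²/s.
L_i = 0 + 288.7 = 288.7 kg·m²/s.
After sticking, I_f = I_p + m R² = 327.4 + (29.7)(1.98)² = 443.8 kg·m².
ω_f = L_i / I_f = 288.7 / 443.8 = 0.6506 rad/s.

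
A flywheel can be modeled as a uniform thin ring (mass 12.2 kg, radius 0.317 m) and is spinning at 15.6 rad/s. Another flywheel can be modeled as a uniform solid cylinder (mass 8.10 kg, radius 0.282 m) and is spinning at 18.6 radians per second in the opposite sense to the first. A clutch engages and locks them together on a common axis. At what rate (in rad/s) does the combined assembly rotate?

|ω_f| ≈ 8.48 rad/s

No external torque acts about the common axis, so total angular momentum is conserved.
Moments of inertia: I_A = (12.2)(0.317)² = 1.226 kg·m²; I_B = ½(8.10)(0.282)² = 0.3221 kg·m².
Taking A's sense as positive: L = (1.226)(15.6) − (0.3221)(18.6) = 13.13 kg·m²·rad/s.
Combined I = 1.226 + 0.3221 = 1.548 kg·m².
ω_f = L / I = 13.13 / 1.548 = 8.485 rad/s.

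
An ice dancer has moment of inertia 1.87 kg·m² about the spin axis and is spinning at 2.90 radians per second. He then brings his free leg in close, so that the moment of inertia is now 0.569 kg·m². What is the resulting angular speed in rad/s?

ω₂ ≈ 9.53 rad/s

No external torque acts about the spin axis, so angular momentum is conserved.
ω₂ = I₁ω₁ / I₂ = (1.870)(2.90 rad/s) / (0.5690) = 9.531 rad/s.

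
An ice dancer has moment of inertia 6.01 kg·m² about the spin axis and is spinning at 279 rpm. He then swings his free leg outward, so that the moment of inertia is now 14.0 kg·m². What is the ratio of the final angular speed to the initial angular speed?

No external torque acts about the spin axis, so angular momentum is conserved.
ω₂/ω₁ = I₁/I₂ = 6.010 / 14.00 = 0.4293.

ω₂/ω₁ ≈ 0.429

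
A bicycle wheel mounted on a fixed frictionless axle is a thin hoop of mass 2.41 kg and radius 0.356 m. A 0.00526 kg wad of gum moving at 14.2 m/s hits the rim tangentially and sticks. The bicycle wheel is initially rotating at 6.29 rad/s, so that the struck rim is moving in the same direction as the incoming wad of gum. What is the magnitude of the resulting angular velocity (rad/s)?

|ω_f| ≈ 6.36 rad/s

The axle reaction passes through the axle and exerts no torque about it; angular momentum about the axle is conserved through the impact.
I_p = (2.41)(0.356)² = 0.3054 kg·m². Taking the sense of the wad of gum's angular momentum as positive, L_{wad} = m v R = (0.00526)(14.2)(0.356) = 0.02659 kg·m²/s.
L_i = +I_p ω_p + m v R = +(0.3054)(6.29) + 0.02659 = 1.948 kg·m²/s.
After sticking, I_f = I_p + m R² = 0.3054 + (0.00526)(0.356)² = 0.3061 kg·m².
ω_f = L_i / I_f = 1.948 / 0.3061 = 6.363 rad/s.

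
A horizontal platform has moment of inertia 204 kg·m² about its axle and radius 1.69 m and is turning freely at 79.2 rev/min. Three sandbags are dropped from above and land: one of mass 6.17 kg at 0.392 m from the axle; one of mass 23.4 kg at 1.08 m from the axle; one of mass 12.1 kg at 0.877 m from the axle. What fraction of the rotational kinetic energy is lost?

No external torque acts about the axle; L_before = L_after.
Added inertia Σmr² = (6.17)(0.392)² + (23.4)(1.08)² + (12.1)(0.877)² = 37.55 kg·m²; I_f = 204.0 + 37.55 = 241.5 kg·m².
ω_f = I_p ω_i / I_f = (204.0)(79.2) / 241.5 = 66.89 rpm.
KE_i = ½(204.0)(8.294 rad/s)² = 7016 J; KE_f = ½(241.5)(7.005)² = 5926 J.
Fraction lost = 0.1554.

fraction ≈ 0.155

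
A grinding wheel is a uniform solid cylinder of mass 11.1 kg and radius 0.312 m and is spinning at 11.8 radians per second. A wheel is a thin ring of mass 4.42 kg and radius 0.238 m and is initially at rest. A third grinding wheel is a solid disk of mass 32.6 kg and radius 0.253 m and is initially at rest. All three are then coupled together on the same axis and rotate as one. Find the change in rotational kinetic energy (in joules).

ΔKE ≈ -26.5 J

The coupling torques are internal; angular momentum about the shared axis is conserved.
Moments of inertia: I_A = ½(11.1)(0.312)² = 0.5403 kg·m²; I_B = (4.42)(0.238)² = 0.2504 kg·m²; I_C = ½(32.6)(0.253)² = 1.043 kg·m².
Taking A's sense as positive: L = (0.5403)(11.8) = 6.375 kg·m²·rad/s.
Combined I = 0.5403 + 0.2504 + 1.043 = 1.834 kg·m².
ω_f = L / I = 6.375 / 1.834 = 3.476 rad/s.
KE_i = ½ΣIω² = 37.61 J; KE_f = ½(1.834)(3.476)² = 11.08 J.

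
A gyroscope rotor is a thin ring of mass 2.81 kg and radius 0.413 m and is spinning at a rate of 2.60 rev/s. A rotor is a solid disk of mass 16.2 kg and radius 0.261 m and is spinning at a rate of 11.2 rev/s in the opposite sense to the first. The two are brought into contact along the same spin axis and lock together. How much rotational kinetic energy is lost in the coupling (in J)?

No external torque acts about the common axis, so total angular momentum is conserved.
Moments of inertia: I_A = (2.81)(0.413)² = 0.4793 kg·m²; I_B = ½(16.2)(0.261)² = 0.5518 kg·m².
Taking A's sense as positive: L = (0.4793)(2.60) − (0.5518)(11.2) = -4.934 kg·m²·rev/s.
Combined I = 0.4793 + 0.5518 = 1.031 kg·m².
ω_f = L / I = -4.934 / 1.031 = -4.785 rev/s.
KE_i = ½ΣIω² = 1430 J; KE_f = ½(1.031)(30.07)² = 466.0 J.

ΔKE lost ≈ 964 J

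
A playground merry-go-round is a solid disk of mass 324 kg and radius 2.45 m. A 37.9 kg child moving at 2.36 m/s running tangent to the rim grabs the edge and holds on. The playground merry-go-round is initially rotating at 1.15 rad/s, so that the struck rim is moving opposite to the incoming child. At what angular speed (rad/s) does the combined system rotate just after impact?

|ω_f| ≈ 0.749 rad/s

About the axle the impulsive forces during the collision are internal, so angular momentum about that axis is conserved.
I_p = ½(324)(2.45)² = 972.4 kg·m². Taking the sense of the child's angular momentum as positive, L_{child} = m v R = (37.9)(2.36)(2.45) = 219.1 kg·m²/s.
L_i = −I_p ω_p + m v R = −(972.4)(1.15) + 219.1 = -899.1 kg·m²/s.
After sticking, I_f = I_p + m R² = 972.4 + (37.9)(2.45)² = 1200 kg·m².
ω_f = L_i / I_f = -899.1 / 1200 = -0.7493 rad/s.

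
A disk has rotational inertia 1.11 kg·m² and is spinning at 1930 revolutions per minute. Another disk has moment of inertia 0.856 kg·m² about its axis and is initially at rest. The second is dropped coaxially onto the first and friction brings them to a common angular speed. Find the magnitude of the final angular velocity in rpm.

|ω_f| ≈ 1090 rpm

The coupling torques are internal; angular momentum about the shared axis is conserved.
Taking A's sense as positive: L = (1.110)(1930) = 2142 kg·m²·rpm.
Combined I = 1.110 + 0.8560 = 1.966 kg·m².
ω_f = L / I = 2142 / 1.966 = 1090 rpm.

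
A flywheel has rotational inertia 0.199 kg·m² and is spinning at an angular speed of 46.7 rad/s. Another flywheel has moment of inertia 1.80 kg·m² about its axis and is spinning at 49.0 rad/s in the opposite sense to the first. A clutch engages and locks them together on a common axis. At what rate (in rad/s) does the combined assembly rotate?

The coupling torques are internal; angular momentum about the shared axis is conserved.
Taking A's sense as positive: L = (0.1990)(46.7) − (1.800)(49.0) = -78.91 kg·m²·rad/s.
Combined I = 0.1990 + 1.800 = 1.999 kg·m².
ω_f = L / I = -78.91 / 1.999 = -39.47 rad/s.

|ω_f| ≈ 39.5 rad/s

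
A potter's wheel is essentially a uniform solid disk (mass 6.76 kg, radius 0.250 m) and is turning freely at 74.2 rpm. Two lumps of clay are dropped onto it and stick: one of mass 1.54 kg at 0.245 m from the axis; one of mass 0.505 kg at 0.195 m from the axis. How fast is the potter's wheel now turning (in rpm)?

ω_f ≈ 48.5 rpm

The added mass arrives with no angular momentum about the axis, and any external torque about the axis is negligible, so the system's angular momentum is conserved.
I_p = ½(6.76)(0.250)² = 0.2112 kg·m².
Added inertia Σmr² = (1.54)(0.245)² + (0.505)(0.195)² = 0.1116 kg·m²; I_f = 0.2112 + 0.1116 = 0.3229 kg·m².
ω_f = I_p ω_i / I_f = (0.2112)(74.2) / 0.3229 = 48.55 rpm.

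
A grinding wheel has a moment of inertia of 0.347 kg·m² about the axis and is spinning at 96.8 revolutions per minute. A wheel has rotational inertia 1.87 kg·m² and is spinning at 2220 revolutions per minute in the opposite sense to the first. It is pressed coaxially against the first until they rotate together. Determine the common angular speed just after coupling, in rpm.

|ω_f| ≈ 1860 rpm

The coupling torques are internal; angular momentum about the shared axis is conserved.
Taking A's sense as positive: L = (0.3470)(96.8) − (1.870)(2220) = -4118 kg·m²·rpm.
Combined I = 0.3470 + 1.870 = 2.217 kg·m².
ω_f = L / I = -4118 / 2.217 = -1857 rpm.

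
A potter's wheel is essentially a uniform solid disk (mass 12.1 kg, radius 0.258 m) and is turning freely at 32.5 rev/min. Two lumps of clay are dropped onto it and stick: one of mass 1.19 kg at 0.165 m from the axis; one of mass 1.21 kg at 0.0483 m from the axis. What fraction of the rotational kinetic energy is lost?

No external torque acts about the axis; L_before = L_after.
I_p = ½(12.1)(0.258)² = 0.4027 kg·m².
Added inertia Σmr² = (1.19)(0.165)² + (1.21)(0.0483)² = 0.03522 kg·m²; I_f = 0.4027 + 0.03522 = 0.4379 kg·m².
ω_f = I_p ω_i / I_f = (0.4027)(32.5) / 0.4379 = 29.89 rpm.
KE_i = ½(0.4027)(3.403 rad/s)² = 2.332 J; KE_f = ½(0.4379)(3.130)² = 2.145 J.
Fraction lost = 0.08042.

fraction ≈ 0.0804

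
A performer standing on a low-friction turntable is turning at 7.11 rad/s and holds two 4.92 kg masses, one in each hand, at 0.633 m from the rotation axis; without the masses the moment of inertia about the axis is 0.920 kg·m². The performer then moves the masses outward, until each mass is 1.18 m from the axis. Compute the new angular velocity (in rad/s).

ω₂ ≈ 2.36 rad/s

Angular momentum about the spin axis is conserved since the torque about it is zero.
I₁ = 0.920 + 2(4.92)(0.633)² = 4.863 kg·m²; I₂ = 0.920 + 2(4.92)(1.18)² = 14.62 kg·m².
ω₂ = I₁ω₁ / I₂ = (4.863)(7.11 rad/s) / (14.62) = 2.365 rad/s.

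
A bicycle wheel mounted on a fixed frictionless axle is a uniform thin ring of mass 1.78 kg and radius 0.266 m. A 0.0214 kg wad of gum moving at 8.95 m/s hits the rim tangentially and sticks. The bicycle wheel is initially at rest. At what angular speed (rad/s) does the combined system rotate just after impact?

The axle reaction passes through the axle and exerts no torque about it; angular momentum about the axle is conserved through the impact.
I_p = (1.78)(0.266)² = 0.1259 kg·m². Taking the sense of the wad of gum's angular momentum as positive, L_{wad} = m v R = (0.0214)(8.95)(0.266) = 0.05095 kg·m²/s.
L_i = 0 + 0.05095 = 0.05095 kg·m²/s.
After sticking, I_f = I_p + m R² = 0.1259 + (0.0214)(0.266)² = 0.1275 kg·m².
ω_f = L_i / I_f = 0.05095 / 0.1275 = 0.3997 rad/s.

|ω_f| ≈ 0.400 rad/s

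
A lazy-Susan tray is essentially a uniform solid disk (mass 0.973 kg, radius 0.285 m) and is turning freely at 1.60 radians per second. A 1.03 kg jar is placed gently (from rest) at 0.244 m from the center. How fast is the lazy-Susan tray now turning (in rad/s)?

ω_f ≈ 0.627 rad/s

The added mass arrives with no angular momentum about the center, and any external torque about the center is negligible, so the system's angular momentum is conserved.
I_p = ½(0.973)(0.285)² = 0.03952 kg·m².
Added inertia Σmr² = (1.03)(0.244)² = 0.06132 kg·m²; I_f = 0.03952 + 0.06132 = 0.1008 kg·m².
ω_f = I_p ω_i / I_f = (0.03952)(1.60) / 0.1008 = 0.6270 rad/s.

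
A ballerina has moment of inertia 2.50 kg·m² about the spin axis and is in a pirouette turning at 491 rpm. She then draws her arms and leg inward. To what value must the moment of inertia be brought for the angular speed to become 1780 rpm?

I₂ ≈ 0.690 kg·m²

With no external torque about the axis, L is conserved: I₁ω₁ = I₂ω₂.
I₂ = I₁ω₁ / ω₂ = (2.50)(491) / (1780) = 0.6896 kg·m².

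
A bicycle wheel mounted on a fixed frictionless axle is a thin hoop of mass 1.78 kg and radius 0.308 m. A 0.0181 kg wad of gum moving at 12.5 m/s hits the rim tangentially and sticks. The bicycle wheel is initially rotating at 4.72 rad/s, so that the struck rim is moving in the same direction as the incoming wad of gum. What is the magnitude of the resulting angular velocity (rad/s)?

The axle reaction passes through the axle and exerts no torque about it; angular momentum about the axle is conserved through the impact.
I_p = (1.78)(0.308)² = 0.1689 kg·m². Taking the sense of the wad of gum's angular momentum as positive, L_{wad} = m v R = (0.0181)(12.5)(0.308) = 0.06968 kg·m²/s.
L_i = +I_p ω_p + m v R = +(0.1689)(4.72) + 0.06968 = 0.8667 kg·m²/s.
After sticking, I_f = I_p + m R² = 0.1689 + (0.0181)(0.308)² = 0.1706 kg·m².
ω_f = L_i / I_f = 0.8667 / 0.1706 = 5.081 rad/s.

|ω_f| ≈ 5.08 rad/s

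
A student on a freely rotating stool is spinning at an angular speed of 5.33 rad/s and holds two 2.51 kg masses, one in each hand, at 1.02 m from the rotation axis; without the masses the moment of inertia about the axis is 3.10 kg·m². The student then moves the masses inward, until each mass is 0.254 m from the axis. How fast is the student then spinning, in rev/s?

Angular momentum about the spin axis is conserved since the torque about it is zero.
I₁ = 3.10 + 2(2.51)(1.02)² = 8.323 kg·m²; I₂ = 3.10 + 2(2.51)(0.254)² = 3.424 kg·m².
ω₂ = I₁ω₁ / I₂ = (8.323)(5.33 rad/s) / (3.424) = 12.96 rad/s = 2.062 rev/s.

ω₂ ≈ 2.06 rev/s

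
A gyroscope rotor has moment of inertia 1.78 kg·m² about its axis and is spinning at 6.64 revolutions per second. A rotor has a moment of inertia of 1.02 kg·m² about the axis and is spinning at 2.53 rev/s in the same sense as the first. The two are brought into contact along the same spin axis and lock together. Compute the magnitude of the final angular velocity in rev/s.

No external torque acts about the common axis, so total angular momentum is conserved.
Taking A's sense as positive: L = (1.780)(6.64) + (1.020)(2.53) = 14.40 kg·m²·rev/s.
Combined I = 1.780 + 1.020 = 2.800 kg·m².
ω_f = L / I = 14.40 / 2.800 = 5.143 rev/s.

|ω_f| ≈ 5.14 rev/s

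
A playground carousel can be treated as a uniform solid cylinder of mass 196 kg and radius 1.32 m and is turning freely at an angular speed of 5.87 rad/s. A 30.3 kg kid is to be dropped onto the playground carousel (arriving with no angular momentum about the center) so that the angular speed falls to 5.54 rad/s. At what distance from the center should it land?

The added mass arrives with no angular momentum about the center, and any external torque about the center is negligible, so the system's angular momentum is conserved.
I_p = ½(196)(1.32)² = 170.8 kg·m².
I_p ω_i = (I_p + m r²) ω_f ⇒ m r² = I_p(ω_i/ω_f − 1) = 170.8(5.87/5.54 − 1) = 10.17 kg·m².
r = √(10.17/30.3) = 0.5794 m.

r ≈ 0.579 m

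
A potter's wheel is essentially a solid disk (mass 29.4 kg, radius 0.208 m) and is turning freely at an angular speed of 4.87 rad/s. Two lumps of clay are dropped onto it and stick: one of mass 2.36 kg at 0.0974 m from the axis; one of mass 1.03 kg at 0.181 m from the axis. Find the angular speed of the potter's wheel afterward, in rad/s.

ω_f ≈ 4.48 rad/s

The added mass arrives with no angular momentum about the axis, and any external torque about the axis is negligible, so the system's angular momentum is conserved.
I_p = ½(29.4)(0.208)² = 0.6360 kg·m².
Added inertia Σmr² = (2.36)(0.0974)² + (1.03)(0.181)² = 0.05613 kg·m²; I_f = 0.6360 + 0.05613 = 0.6921 kg·m².
ω_f = I_p ω_i / I_f = (0.6360)(4.87) / 0.6921 = 4.475 rad/s.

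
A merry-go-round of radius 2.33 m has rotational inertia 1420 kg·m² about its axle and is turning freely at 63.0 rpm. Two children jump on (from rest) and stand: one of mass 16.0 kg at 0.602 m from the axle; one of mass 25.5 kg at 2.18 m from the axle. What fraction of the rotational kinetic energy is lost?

No external torque acts about the axle; L_before = L_after.
Added inertia Σmr² = (16.0)(0.602)² + (25.5)(2.18)² = 127.0 kg·m²; I_f = 1420 + 127.0 = 1547 kg·m².
ω_f = I_p ω_i / I_f = (1420)(63.0) / 1547 = 57.83 rpm.
KE_i = ½(1420)(6.597 rad/s)² = 30900 J; KE_f = ½(1547)(6.056)² = 28370 J.
Fraction lost = 0.08209.

fraction ≈ 0.0821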